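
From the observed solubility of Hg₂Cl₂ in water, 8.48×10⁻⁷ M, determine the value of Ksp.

Hg₂Cl₂(s) ⇌ Hg₂²⁺(aq) + 2 Cl⁻(aq)
For each mole of Hg₂Cl₂ that dissolves per liter, [Hg₂²⁺] = s and [Cl⁻] = 2s; let s denote this solubility.
Ksp = [Hg₂²⁺][Cl⁻]^2 = s · (2s)^2 = 4s^3
Ksp = 4 × (8.48×10⁻⁷)^3 = 2.44×10⁻¹⁸

Ksp = 2.44×10⁻¹⁸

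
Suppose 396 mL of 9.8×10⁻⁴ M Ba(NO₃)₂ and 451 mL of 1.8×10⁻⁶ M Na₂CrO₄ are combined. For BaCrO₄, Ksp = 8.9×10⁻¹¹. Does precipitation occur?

Total volume after mixing = 396 + 451 = 847 mL.
[Ba²⁺] = (9.8×10⁻⁴)(396)/847 = 4.6×10⁻⁴ M
[CrO₄²⁻] = (1.8×10⁻⁶)(451)/847 = 9.6×10⁻⁷ M
Q = [Ba²⁺][CrO₄²⁻] = 4.4×10⁻¹⁰
Q = 4.4×10⁻¹⁰ > Ksp = 8.9×10⁻¹¹, so the solution is supersaturated and BaCrO₄ precipitates.

Yes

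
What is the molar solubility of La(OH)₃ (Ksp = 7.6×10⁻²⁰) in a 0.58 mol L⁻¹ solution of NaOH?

La(OH)₃(s) ⇌ La³⁺(aq) + 3 OH⁻(aq)
With OH⁻ already at 0.58 mol L⁻¹ and s small, take [OH⁻] ≈ 0.58 mol L⁻¹ and [La³⁺] = s.
Ksp = [La³⁺][OH⁻]^3 = s(0.58)^3
s = 7.6×10⁻²⁰ / (0.58)^3 = 3.9×10⁻¹⁹
s = 3.9×10⁻¹⁹ mol L⁻¹

3.9×10⁻¹⁹ M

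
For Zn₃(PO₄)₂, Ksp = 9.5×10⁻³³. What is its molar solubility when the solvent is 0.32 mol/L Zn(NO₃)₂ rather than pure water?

Zn₃(PO₄)₂(s) ⇌ 3 Zn²⁺(aq) + 2 PO₄³⁻(aq)
Let s be the solubility of Zn₃(PO₄)₂ here. The common ion gives [Zn²⁺] ≈ 0.32 mol/L, and [PO₄³⁻] = 2s.
Ksp = [Zn²⁺]^3[PO₄³⁻]^2 = (0.32)^3(2s)^2
(2s)^2 = 9.5×10⁻³³ / (0.32)^3 = 2.9×10⁻³¹
s = 2.7×10⁻¹⁶ mol/L

2.7×10⁻¹⁶ M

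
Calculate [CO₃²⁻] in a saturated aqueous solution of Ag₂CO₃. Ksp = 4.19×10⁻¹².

Ag₂CO₃(s) ⇌ 2 Ag⁺(aq) + CO₃²⁻(aq)
If s mol/L of Ag₂CO₃ dissolves, [Ag⁺] = 2s and [CO₃²⁻] = s.
Ksp = [Ag⁺]^2[CO₃²⁻] = (2s)^2 · s = 4s^3 = 4.19×10⁻¹²
s = 1.02×10⁻⁴ mol L⁻¹
[CO₃²⁻] = s = 1.02×10⁻⁴ mol L⁻¹

1.02×10⁻⁴ M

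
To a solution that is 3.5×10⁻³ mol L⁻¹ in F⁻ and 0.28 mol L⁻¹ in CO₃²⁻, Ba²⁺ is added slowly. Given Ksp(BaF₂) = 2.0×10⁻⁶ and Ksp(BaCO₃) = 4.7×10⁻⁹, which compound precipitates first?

BaCO₃

Each salt precipitates once Q = Ksp for that salt.
For BaF₂: [Ba²⁺] = (Ksp/[F⁻]^2) = 0.16 mol L⁻¹
For BaCO₃: [Ba²⁺] = (Ksp/[CO₃²⁻]) = 1.7×10⁻⁸ mol L⁻¹
BaCO₃ requires the lower [Ba²⁺], so it precipitates first.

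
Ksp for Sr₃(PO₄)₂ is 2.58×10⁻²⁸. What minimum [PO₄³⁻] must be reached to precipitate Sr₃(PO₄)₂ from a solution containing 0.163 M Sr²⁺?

A salt starts to precipitate once the ion product Q reaches its Ksp.
Sr₃(PO₄)₂(s) ⇌ 3 Sr²⁺(aq) + 2 PO₄³⁻(aq)
Ksp = [Sr²⁺]^3[PO₄³⁻]^2 = [PO₄³⁻]^2(0.163)^3
[PO₄³⁻]^2 = 2.58×10⁻²⁸ / (0.163)^3 = 5.96×10⁻²⁶
[PO₄³⁻] = 2.44×10⁻¹³ M

2.44×10⁻¹³ M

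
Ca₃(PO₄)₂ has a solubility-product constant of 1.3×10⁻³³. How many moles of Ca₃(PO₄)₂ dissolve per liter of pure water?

1.0×10⁻⁷ M

Ca₃(PO₄)₂(s) ⇌ 3 Ca²⁺(aq) + 2 PO₄³⁻(aq)
If s mol/L of Ca₃(PO₄)₂ dissolves, [Ca²⁺] = 3s and [PO₄³⁻] = 2s.
Ksp = [Ca²⁺]^3[PO₄³⁻]^2 = (3s)^3 · (2s)^2 = 108s^5
108s^5 = 1.3×10⁻³³  ⇒  s^5 = 1.2×10⁻³⁵
s = (1.2×10⁻³⁵)^(1/5) = 1.0×10⁻⁷ mol L⁻¹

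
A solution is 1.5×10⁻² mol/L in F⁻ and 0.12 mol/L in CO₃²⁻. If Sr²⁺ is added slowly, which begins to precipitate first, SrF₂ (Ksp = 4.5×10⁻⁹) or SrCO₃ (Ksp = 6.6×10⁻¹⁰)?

Each salt precipitates once Q = Ksp for that salt.
For SrF₂: [Sr²⁺] = (Ksp/[F⁻]^2) = 2.0×10⁻⁵ mol/L
For SrCO₃: [Sr²⁺] = (Ksp/[CO₃²⁻]) = 5.5×10⁻⁹ mol/L
The smaller threshold [Sr²⁺] is reached first, so SrCO₃ precipitates first.

SrCO₃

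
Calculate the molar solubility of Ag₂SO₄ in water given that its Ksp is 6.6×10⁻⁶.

1.2×10⁻² M

Ag₂SO₄(s) ⇌ 2 Ag⁺(aq) + SO₄²⁻(aq)
With molar solubility s: [Ag⁺] = 2s, [SO₄²⁻] = s.
Ksp = [Ag⁺]^2[SO₄²⁻] = (2s)^2 · s = 4s^3
4s^3 = 6.6×10⁻⁶  ⇒  s^3 = 1.7×10⁻⁶
s = 1.2×10⁻² mol/L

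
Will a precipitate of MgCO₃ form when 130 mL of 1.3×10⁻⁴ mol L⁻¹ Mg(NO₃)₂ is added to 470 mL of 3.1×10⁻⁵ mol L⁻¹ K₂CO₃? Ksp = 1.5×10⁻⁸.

Total volume after mixing = 130 + 470 = 600 mL.
[Mg²⁺] = (1.3×10⁻⁴)(130)/600 = 2.8×10⁻⁵ mol L⁻¹
[CO₃²⁻] = (3.1×10⁻⁵)(470)/600 = 2.4×10⁻⁵ mol L⁻¹
Q = [Mg²⁺][CO₃²⁻] = 6.8×10⁻¹⁰
Since Q (6.8×10⁻¹⁰) is less than Ksp (1.5×10⁻⁸), no MgCO₃ precipitates.

No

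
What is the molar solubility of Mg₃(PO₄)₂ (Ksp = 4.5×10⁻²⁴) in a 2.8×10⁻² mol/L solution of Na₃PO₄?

Mg₃(PO₄)₂(s) ⇌ 3 Mg²⁺(aq) + 2 PO₄³⁻(aq)
PO₄³⁻ is already present at 2.8×10⁻² mol/L. If s mol/L of Mg₃(PO₄)₂ dissolves, [Mg²⁺] = 3s while [PO₄³⁻] ≈ 2.8×10⁻² mol/L.
Ksp = [Mg²⁺]^3[PO₄³⁻]^2 = (3s)^3(2.8×10⁻²)^2
(3s)^3 = 4.5×10⁻²⁴ / (2.8×10⁻²)^2 = 5.7×10⁻²¹
s = 6.0×10⁻⁸ mol/L

6.0×10⁻⁸ M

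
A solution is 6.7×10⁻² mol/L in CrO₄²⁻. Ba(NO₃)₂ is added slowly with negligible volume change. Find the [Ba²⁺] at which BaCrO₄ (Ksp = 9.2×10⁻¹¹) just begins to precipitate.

1.4×10⁻⁹ M

Each salt precipitates once Q = Ksp for that salt.
BaCrO₄(s) ⇌ Ba²⁺(aq) + CrO₄²⁻(aq)
Ksp = [Ba²⁺][CrO₄²⁻] = [Ba²⁺](6.7×10⁻²)
[Ba²⁺] = 9.2×10⁻¹¹ / (6.7×10⁻²) = 1.4×10⁻⁹
[Ba²⁺] = 1.4×10⁻⁹ mol/L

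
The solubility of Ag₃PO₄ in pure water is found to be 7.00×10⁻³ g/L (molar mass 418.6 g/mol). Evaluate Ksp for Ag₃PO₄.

Ksp = 2.11×10⁻¹⁸

s = (7.00×10⁻³ g L⁻¹)/(418.6 g mol⁻¹) = 1.6722×10⁻⁵ M
Ag₃PO₄(s) ⇌ 3 Ag⁺(aq) + PO₄³⁻(aq)
With molar solubility s: [Ag⁺] = 3s, [PO₄³⁻] = s.
Ksp = [Ag⁺]^3[PO₄³⁻] = (3s)^3 · s = 27s^4
Ksp = 27 × (1.6722×10⁻⁵)^4 = 2.11×10⁻¹⁸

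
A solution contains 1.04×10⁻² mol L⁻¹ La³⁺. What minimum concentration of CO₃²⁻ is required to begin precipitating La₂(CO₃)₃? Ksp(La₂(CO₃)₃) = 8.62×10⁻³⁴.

2.00×10⁻¹⁰ M

Each salt precipitates once Q = Ksp for that salt.
La₂(CO₃)₃(s) ⇌ 2 La³⁺(aq) + 3 CO₃²⁻(aq)
Ksp = [La³⁺]^2[CO₃²⁻]^3 = [CO₃²⁻]^3(1.04×10⁻²)^2
[CO₃²⁻]^3 = 8.62×10⁻³⁴ / (1.04×10⁻²)^2 = 7.97×10⁻³⁰
[CO₃²⁻] = 2.00×10⁻¹⁰ mol L⁻¹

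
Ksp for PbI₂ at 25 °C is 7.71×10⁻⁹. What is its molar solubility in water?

1.24×10⁻³ M

PbI₂(s) ⇌ Pb²⁺(aq) + 2 I⁻(aq)
For each mole of PbI₂ that dissolves per liter, [Pb²⁺] = s and [I⁻] = 2s; let s denote this solubility.
Ksp = [Pb²⁺][I⁻]^2 = s · (2s)^2 = 4s^3
4s^3 = 7.71×10⁻⁹  ⇒  s^3 = 1.93×10⁻⁹
s = 1.24×10⁻³ mol/L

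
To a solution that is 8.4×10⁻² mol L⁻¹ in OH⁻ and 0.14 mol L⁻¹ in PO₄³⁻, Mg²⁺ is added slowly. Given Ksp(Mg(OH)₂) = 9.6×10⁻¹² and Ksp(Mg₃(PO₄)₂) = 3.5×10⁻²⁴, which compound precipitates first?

Mg(OH)₂

Precipitation of each salt begins when its ion product equals Ksp.
For Mg(OH)₂: [Mg²⁺] = (Ksp/[OH⁻]^2) = 1.4×10⁻⁹ mol L⁻¹
For Mg₃(PO₄)₂: [Mg²⁺] = (Ksp/[PO₄³⁻]^2)^(1/3) = 5.6×10⁻⁸ mol L⁻¹
Mg(OH)₂ requires the lower [Mg²⁺], so it precipitates first.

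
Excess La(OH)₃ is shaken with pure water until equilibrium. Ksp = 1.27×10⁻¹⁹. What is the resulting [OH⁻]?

2.48×10⁻⁵ M

La(OH)₃(s) ⇌ La³⁺(aq) + 3 OH⁻(aq)
If s mol/L of La(OH)₃ dissolves, [La³⁺] = s and [OH⁻] = 3s.
Ksp = [La³⁺][OH⁻]^3 = s · (3s)^3 = 27s^4 = 1.27×10⁻¹⁹
s = 8.28×10⁻⁶ mol L⁻¹
[OH⁻] = 3s = 2.48×10⁻⁵ mol L⁻¹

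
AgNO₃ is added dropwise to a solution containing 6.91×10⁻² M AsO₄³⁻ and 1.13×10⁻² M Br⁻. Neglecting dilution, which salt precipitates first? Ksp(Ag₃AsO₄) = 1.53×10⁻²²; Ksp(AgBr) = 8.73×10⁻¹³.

AgBr

Each salt precipitates once Q = Ksp for that salt.
For Ag₃AsO₄: [Ag⁺] = (Ksp/[AsO₄³⁻])^(1/3) = 1.30×10⁻⁷ M
For AgBr: [Ag⁺] = (Ksp/[Br⁻]) = 7.73×10⁻¹¹ M
Since AgBr needs less Ag⁺ to reach saturation, it precipitates first.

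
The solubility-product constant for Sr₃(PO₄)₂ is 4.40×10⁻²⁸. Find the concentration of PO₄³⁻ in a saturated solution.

2.65×10⁻⁶ M

Sr₃(PO₄)₂(s) ⇌ 3 Sr²⁺(aq) + 2 PO₄³⁻(aq)
Let s be the molar solubility. Then [Sr²⁺] = 3s and [PO₄³⁻] = 2s.
Ksp = [Sr²⁺]^3[PO₄³⁻]^2 = (3s)^3 · (2s)^2 = 108s^5 = 4.40×10⁻²⁸
s = 1.32×10⁻⁶ mol L⁻¹
[PO₄³⁻] = 2s = 2.65×10⁻⁶ mol L⁻¹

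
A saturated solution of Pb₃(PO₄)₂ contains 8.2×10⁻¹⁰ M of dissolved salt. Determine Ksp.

Pb₃(PO₄)₂(s) ⇌ 3 Pb²⁺(aq) + 2 PO₄³⁻(aq)
For each mole of Pb₃(PO₄)₂ that dissolves per liter, [Pb²⁺] = 3s and [PO₄³⁻] = 2s; let s denote this solubility.
Ksp = [Pb²⁺]^3[PO₄³⁻]^2 = (3s)^3 · (2s)^2 = 108s^5
Ksp = 108 × (8.2×10⁻¹⁰)^5 = 4.0×10⁻⁴⁴

Ksp = 4.0×10⁻⁴⁴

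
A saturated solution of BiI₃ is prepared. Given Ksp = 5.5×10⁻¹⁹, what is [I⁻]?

3.6×10⁻⁵ M

BiI₃(s) ⇌ Bi³⁺(aq) + 3 I⁻(aq)
Let s be the molar solubility. Then [Bi³⁺] = s and [I⁻] = 3s.
Ksp = [Bi³⁺][I⁻]^3 = s · (3s)^3 = 27s^4 = 5.5×10⁻¹⁹
s = 1.2×10⁻⁵ mol L⁻¹
[I⁻] = 3s = 3.6×10⁻⁵ mol L⁻¹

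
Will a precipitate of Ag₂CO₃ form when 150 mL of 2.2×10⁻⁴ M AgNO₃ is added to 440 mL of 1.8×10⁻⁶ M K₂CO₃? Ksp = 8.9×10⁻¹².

Total volume after mixing = 150 + 440 = 590 mL.
[Ag⁺] = (2.2×10⁻⁴)(150)/590 = 5.6×10⁻⁵ M
[CO₃²⁻] = (1.8×10⁻⁶)(440)/590 = 1.3×10⁻⁶ M
Q = [Ag⁺]^2[CO₃²⁻] = 4.2×10⁻¹⁵
Since Q (4.2×10⁻¹⁵) is less than Ksp (8.9×10⁻¹²), no Ag₂CO₃ precipitates.

No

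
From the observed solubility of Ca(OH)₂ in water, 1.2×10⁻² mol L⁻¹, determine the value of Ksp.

Ksp = 6.9×10⁻⁶

Ca(OH)₂(s) ⇌ Ca²⁺(aq) + 2 OH⁻(aq)
Let s be the molar solubility. Then [Ca²⁺] = s and [OH⁻] = 2s.
Ksp = [Ca²⁺][OH⁻]^2 = s · (2s)^2 = 4s^3
Ksp = 4 × (1.2×10⁻²)^3 = 6.9×10⁻⁶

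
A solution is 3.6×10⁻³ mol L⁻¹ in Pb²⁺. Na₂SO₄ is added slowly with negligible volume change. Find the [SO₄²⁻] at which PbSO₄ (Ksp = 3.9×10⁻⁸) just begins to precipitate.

Precipitation begins when Q = Ksp.
PbSO₄(s) ⇌ Pb²⁺(aq) + SO₄²⁻(aq)
Ksp = [Pb²⁺][SO₄²⁻] = [SO₄²⁻](3.6×10⁻³)
[SO₄²⁻] = 3.9×10⁻⁸ / (3.6×10⁻³) = 1.1×10⁻⁵
[SO₄²⁻] = 1.1×10⁻⁵ mol L⁻¹

1.1×10⁻⁵ M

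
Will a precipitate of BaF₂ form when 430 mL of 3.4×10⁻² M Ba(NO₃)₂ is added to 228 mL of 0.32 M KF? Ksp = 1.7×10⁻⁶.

After mixing, V = 430 mL + 228 mL = 658 mL.
[Ba²⁺] = (3.4×10⁻²)(430)/658 = 2.2×10⁻² M
[F⁻] = (0.32)(228)/658 = 0.11 M
Q = [Ba²⁺][F⁻]^2 = 2.7×10⁻⁴
Since Q (2.7×10⁻⁴) exceeds Ksp (1.7×10⁻⁶), BaF₂ will precipitate.

Yes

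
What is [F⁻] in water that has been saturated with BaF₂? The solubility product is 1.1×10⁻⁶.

1.3×10⁻² M

BaF₂(s) ⇌ Ba²⁺(aq) + 2 F⁻(aq)
For each mole of BaF₂ that dissolves per liter, [Ba²⁺] = s and [F⁻] = 2s; let s denote this solubility.
Ksp = [Ba²⁺][F⁻]^2 = s · (2s)^2 = 4s^3 = 1.1×10⁻⁶
s = 6.5×10⁻³ M
[F⁻] = 2s = 1.3×10⁻² M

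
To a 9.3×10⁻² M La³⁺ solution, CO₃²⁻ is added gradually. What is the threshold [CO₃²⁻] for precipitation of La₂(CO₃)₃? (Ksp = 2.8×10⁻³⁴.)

Precipitation of each salt begins when its ion product equals Ksp.
La₂(CO₃)₃(s) ⇌ 2 La³⁺(aq) + 3 CO₃²⁻(aq)
Ksp = [La³⁺]^2[CO₃²⁻]^3 = [CO₃²⁻]^3(9.3×10⁻²)^2
[CO₃²⁻]^3 = 2.8×10⁻³⁴ / (9.3×10⁻²)^2 = 3.2×10⁻³²
[CO₃²⁻] = 3.2×10⁻¹¹ M

3.2×10⁻¹¹ M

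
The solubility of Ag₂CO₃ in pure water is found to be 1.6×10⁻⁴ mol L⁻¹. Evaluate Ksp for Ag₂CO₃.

Ksp = 1.6×10⁻¹¹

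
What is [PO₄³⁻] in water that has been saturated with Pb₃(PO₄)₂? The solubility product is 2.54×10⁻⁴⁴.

Pb₃(PO₄)₂(s) ⇌ 3 Pb²⁺(aq) + 2 PO₄³⁻(aq)
If s mol/L of Pb₃(PO₄)₂ dissolves, [Pb²⁺] = 3s and [PO₄³⁻] = 2s.
Ksp = [Pb²⁺]^3[PO₄³⁻]^2 = (3s)^3 · (2s)^2 = 108s^5 = 2.54×10⁻⁴⁴
s = 7.49×10⁻¹⁰ M
[PO₄³⁻] = 2s = 1.50×10⁻⁹ M

1.50×10⁻⁹ M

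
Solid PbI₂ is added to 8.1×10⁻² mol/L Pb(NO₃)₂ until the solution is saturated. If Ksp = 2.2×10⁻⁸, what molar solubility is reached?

2.6×10⁻⁴ M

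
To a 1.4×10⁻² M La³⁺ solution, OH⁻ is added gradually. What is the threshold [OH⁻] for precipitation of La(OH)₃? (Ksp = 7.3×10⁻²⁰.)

A salt starts to precipitate once the ion product Q reaches its Ksp.
La(OH)₃(s) ⇌ La³⁺(aq) + 3 OH⁻(aq)
Ksp = [La³⁺][OH⁻]^3 = [OH⁻]^3(1.4×10⁻²)
[OH⁻]^3 = 7.3×10⁻²⁰ / (1.4×10⁻²) = 5.2×10⁻¹⁸
[OH⁻] = 1.7×10⁻⁶ M

1.7×10⁻⁶ M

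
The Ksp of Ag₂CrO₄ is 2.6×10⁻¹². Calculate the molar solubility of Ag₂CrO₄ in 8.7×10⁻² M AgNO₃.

Ag₂CrO₄(s) ⇌ 2 Ag⁺(aq) + CrO₄²⁻(aq)
Let s be the solubility of Ag₂CrO₄ here. The common ion gives [Ag⁺] ≈ 8.7×10⁻² M, and [CrO₄²⁻] = s.
Ksp = [Ag⁺]^2[CrO₄²⁻] = (8.7×10⁻²)^2s
s = 2.6×10⁻¹² / (8.7×10⁻²)^2 = 3.4×10⁻¹⁰
s = 3.4×10⁻¹⁰ M

3.4×10⁻¹⁰ M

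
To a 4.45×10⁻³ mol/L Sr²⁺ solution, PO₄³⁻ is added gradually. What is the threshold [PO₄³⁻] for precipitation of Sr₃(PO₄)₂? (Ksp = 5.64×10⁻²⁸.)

8.00×10⁻¹¹ M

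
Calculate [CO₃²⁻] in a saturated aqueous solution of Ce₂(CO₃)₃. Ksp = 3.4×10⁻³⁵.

Ce₂(CO₃)₃(s) ⇌ 2 Ce³⁺(aq) + 3 CO₃²⁻(aq)
For each mole of Ce₂(CO₃)₃ that dissolves per liter, [Ce³⁺] = 2s and [CO₃²⁻] = 3s; let s denote this solubility.
Ksp = [Ce³⁺]^2[CO₃²⁻]^3 = (2s)^2 · (3s)^3 = 108s^5 = 3.4×10⁻³⁵
s = 5.0×10⁻⁸ mol/L
[CO₃²⁻] = 3s = 1.5×10⁻⁷ mol/L

1.5×10⁻⁷ M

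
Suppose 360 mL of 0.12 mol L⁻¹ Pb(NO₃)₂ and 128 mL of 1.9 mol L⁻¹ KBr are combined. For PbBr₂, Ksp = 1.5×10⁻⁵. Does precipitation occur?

Yes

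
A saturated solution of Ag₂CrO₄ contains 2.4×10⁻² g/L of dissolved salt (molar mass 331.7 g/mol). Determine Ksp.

Ksp = 1.5×10⁻¹²

Convert to molarity: s = 2.4×10⁻² / 331.7 = 7.235×10⁻⁵ mol/L
Ag₂CrO₄(s) ⇌ 2 Ag⁺(aq) + CrO₄²⁻(aq)
With molar solubility s: [Ag⁺] = 2s, [CrO₄²⁻] = s.
Ksp = [Ag⁺]^2[CrO₄²⁻] = (2s)^2 · s = 4s^3
Ksp = 4 × (7.235×10⁻⁵)^3 = 1.5×10⁻¹²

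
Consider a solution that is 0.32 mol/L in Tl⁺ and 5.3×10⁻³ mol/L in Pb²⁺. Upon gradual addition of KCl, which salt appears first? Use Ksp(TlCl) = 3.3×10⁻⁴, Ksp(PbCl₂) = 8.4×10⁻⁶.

TlCl

A salt starts to precipitate once the ion product Q reaches its Ksp.
For TlCl: [Cl⁻] = (Ksp/[Tl⁺]) = 1.0×10⁻³ mol/L
For PbCl₂: [Cl⁻] = (Ksp/[Pb²⁺])^(1/2) = 4.0×10⁻² mol/L
The smaller threshold [Cl⁻] is reached first, so TlCl precipitates first.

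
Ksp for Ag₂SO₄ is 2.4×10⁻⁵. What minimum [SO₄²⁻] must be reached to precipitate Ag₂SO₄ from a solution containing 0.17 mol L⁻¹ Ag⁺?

8.3×10⁻⁴ M

A salt starts to precipitate once the ion product Q reaches its Ksp.
Ag₂SO₄(s) ⇌ 2 Ag⁺(aq) + SO₄²⁻(aq)
Ksp = [Ag⁺]^2[SO₄²⁻] = [SO₄²⁻](0.17)^2
[SO₄²⁻] = 2.4×10⁻⁵ / (0.17)^2 = 8.3×10⁻⁴
[SO₄²⁻] = 8.3×10⁻⁴ mol L⁻¹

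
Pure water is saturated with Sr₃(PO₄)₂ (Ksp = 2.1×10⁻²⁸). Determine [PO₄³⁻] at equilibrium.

2.3×10⁻⁶ M

Sr₃(PO₄)₂(s) ⇌ 3 Sr²⁺(aq) + 2 PO₄³⁻(aq)
If s mol/L of Sr₃(PO₄)₂ dissolves, [Sr²⁺] = 3s and [PO₄³⁻] = 2s.
Ksp = [Sr²⁺]^3[PO₄³⁻]^2 = (3s)^3 · (2s)^2 = 108s^5 = 2.1×10⁻²⁸
s = 1.1×10⁻⁶ M
[PO₄³⁻] = 2s = 2.3×10⁻⁶ M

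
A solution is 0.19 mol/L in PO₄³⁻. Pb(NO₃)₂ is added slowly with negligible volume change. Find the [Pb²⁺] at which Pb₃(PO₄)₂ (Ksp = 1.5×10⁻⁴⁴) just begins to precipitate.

Each salt precipitates once Q = Ksp for that salt.
Pb₃(PO₄)₂(s) ⇌ 3 Pb²⁺(aq) + 2 PO₄³⁻(aq)
Ksp = [Pb²⁺]^3[PO₄³⁻]^2 = [Pb²⁺]^3(0.19)^2
[Pb²⁺]^3 = 1.5×10⁻⁴⁴ / (0.19)^2 = 4.2×10⁻⁴³
[Pb²⁺] = 7.5×10⁻¹⁵ mol/L

7.5×10⁻¹⁵ M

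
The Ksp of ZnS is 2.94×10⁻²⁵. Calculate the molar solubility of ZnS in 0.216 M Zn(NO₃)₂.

ZnS(s) ⇌ Zn²⁺(aq) + S²⁻(aq)
Zn²⁺ is already present at 0.216 M. If s mol/L of ZnS dissolves, [S²⁻] = s while [Zn²⁺] ≈ 0.216 M.
Ksp = [Zn²⁺][S²⁻] = (0.216)s
s = 2.94×10⁻²⁵ / (0.216) = 1.36×10⁻²⁴
s = 1.36×10⁻²⁴ M

1.36×10⁻²⁴ M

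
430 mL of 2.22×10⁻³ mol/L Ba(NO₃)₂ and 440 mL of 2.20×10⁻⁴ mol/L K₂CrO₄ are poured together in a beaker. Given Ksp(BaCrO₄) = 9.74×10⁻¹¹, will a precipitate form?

Yes

After mixing, V = 430 mL + 440 mL = 870 mL.
[Ba²⁺] = (2.22×10⁻³)(430)/870 = 1.10×10⁻³ mol/L
[CrO₄²⁻] = (2.20×10⁻⁴)(440)/870 = 1.11×10⁻⁴ mol/L
Q = [Ba²⁺][CrO₄²⁻] = 1.22×10⁻⁷
Because Q > Ksp (1.22×10⁻⁷ vs 9.74×10⁻¹¹), a precipitate of BaCrO₄ forms.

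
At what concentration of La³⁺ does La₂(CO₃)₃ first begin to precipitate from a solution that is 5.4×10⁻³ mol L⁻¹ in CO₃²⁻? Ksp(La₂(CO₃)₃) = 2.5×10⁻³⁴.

Each salt precipitates once Q = Ksp for that salt.
La₂(CO₃)₃(s) ⇌ 2 La³⁺(aq) + 3 CO₃²⁻(aq)
Ksp = [La³⁺]^2[CO₃²⁻]^3 = [La³⁺]^2(5.4×10⁻³)^3
[La³⁺]^2 = 2.5×10⁻³⁴ / (5.4×10⁻³)^3 = 1.6×10⁻²⁷
[La³⁺] = 4.0×10⁻¹⁴ mol L⁻¹

4.0×10⁻¹⁴ M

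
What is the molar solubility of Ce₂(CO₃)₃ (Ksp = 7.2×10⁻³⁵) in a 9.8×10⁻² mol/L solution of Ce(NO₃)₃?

Ce₂(CO₃)₃(s) ⇌ 2 Ce³⁺(aq) + 3 CO₃²⁻(aq)
Let s be the solubility of Ce₂(CO₃)₃ here. The common ion gives [Ce³⁺] ≈ 9.8×10⁻² mol/L, and [CO₃²⁻] = 3s.
Ksp = [Ce³⁺]^2[CO₃²⁻]^3 = (9.8×10⁻²)^2(3s)^3
(3s)^3 = 7.2×10⁻³⁵ / (9.8×10⁻²)^2 = 7.5×10⁻³³
s = 6.5×10⁻¹² mol/L

6.5×10⁻¹² M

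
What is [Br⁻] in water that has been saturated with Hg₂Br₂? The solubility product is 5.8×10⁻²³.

4.9×10⁻⁸ M

Hg₂Br₂(s) ⇌ Hg₂²⁺(aq) + 2 Br⁻(aq)
Let s be the molar solubility. Then [Hg₂²⁺] = s and [Br⁻] = 2s.
Ksp = [Hg₂²⁺][Br⁻]^2 = s · (2s)^2 = 4s^3 = 5.8×10⁻²³
s = 2.4×10⁻⁸ mol/L
[Br⁻] = 2s = 4.9×10⁻⁸ mol/L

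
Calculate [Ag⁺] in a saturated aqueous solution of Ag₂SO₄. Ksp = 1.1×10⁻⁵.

2.8×10⁻² M

Ag₂SO₄(s) ⇌ 2 Ag⁺(aq) + SO₄²⁻(aq)
If s mol/L of Ag₂SO₄ dissolves, [Ag⁺] = 2s and [SO₄²⁻] = s.
Ksp = [Ag⁺]^2[SO₄²⁻] = (2s)^2 · s = 4s^3 = 1.1×10⁻⁵
s = 1.4×10⁻² mol/L
[Ag⁺] = 2s = 2.8×10⁻² mol/L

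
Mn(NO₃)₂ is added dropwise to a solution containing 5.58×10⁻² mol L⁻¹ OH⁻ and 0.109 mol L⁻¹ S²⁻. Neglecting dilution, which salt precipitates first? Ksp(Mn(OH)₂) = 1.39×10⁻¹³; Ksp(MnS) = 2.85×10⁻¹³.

MnS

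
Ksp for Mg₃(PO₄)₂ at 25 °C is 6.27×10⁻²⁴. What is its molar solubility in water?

8.97×10⁻⁶ M

Mg₃(PO₄)₂(s) ⇌ 3 Mg²⁺(aq) + 2 PO₄³⁻(aq)
For each mole of Mg₃(PO₄)₂ that dissolves per liter, [Mg²⁺] = 3s and [PO₄³⁻] = 2s; let s denote this solubility.
Ksp = [Mg²⁺]^3[PO₄³⁻]^2 = (3s)^3 · (2s)^2 = 108s^5
108s^5 = 6.27×10⁻²⁴  ⇒  s^5 = 5.81×10⁻²⁶
Taking the 5th root, s = 8.97×10⁻⁶ M.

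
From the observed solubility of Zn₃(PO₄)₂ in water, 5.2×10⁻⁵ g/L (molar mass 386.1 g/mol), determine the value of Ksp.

Convert to molarity: s = 5.2×10⁻⁵ / 386.1 = 1.347×10⁻⁷ mol/L
Zn₃(PO₄)₂(s) ⇌ 3 Zn²⁺(aq) + 2 PO₄³⁻(aq)
Call the molar solubility s, so that [Zn²⁺] = 3s and [PO₄³⁻] = 2s.
Ksp = [Zn²⁺]^3[PO₄³⁻]^2 = (3s)^3 · (2s)^2 = 108s^5
Ksp = 108 × (1.347×10⁻⁷)^5 = 4.8×10⁻³³

Ksp = 4.8×10⁻³³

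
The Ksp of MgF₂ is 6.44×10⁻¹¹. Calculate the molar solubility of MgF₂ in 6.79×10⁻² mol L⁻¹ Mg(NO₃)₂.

1.54×10⁻⁵ M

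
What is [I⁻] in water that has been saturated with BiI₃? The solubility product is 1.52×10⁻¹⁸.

BiI₃(s) ⇌ Bi³⁺(aq) + 3 I⁻(aq)
With molar solubility s: [Bi³⁺] = s, [I⁻] = 3s.
Ksp = [Bi³⁺][I⁻]^3 = s · (3s)^3 = 27s^4 = 1.52×10⁻¹⁸
s = 1.54×10⁻⁵ mol L⁻¹
[I⁻] = 3s = 4.62×10⁻⁵ mol L⁻¹

4.62×10⁻⁵ M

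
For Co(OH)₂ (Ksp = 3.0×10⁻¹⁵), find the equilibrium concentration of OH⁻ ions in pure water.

1.8×10⁻⁵ M

Co(OH)₂(s) ⇌ Co²⁺(aq) + 2 OH⁻(aq)
If s mol/L of Co(OH)₂ dissolves, [Co²⁺] = s and [OH⁻] = 2s.
Ksp = [Co²⁺][OH⁻]^2 = s · (2s)^2 = 4s^3 = 3.0×10⁻¹⁵
s = 9.1×10⁻⁶ mol/L
[OH⁻] = 2s = 1.8×10⁻⁵ mol/L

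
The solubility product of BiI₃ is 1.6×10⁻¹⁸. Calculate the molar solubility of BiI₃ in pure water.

BiI₃(s) ⇌ Bi³⁺(aq) + 3 I⁻(aq)
Let s be the molar solubility. Then [Bi³⁺] = s and [I⁻] = 3s.
Ksp = [Bi³⁺][I⁻]^3 = s · (3s)^3 = 27s^4
27s^4 = 1.6×10⁻¹⁸  ⇒  s^4 = 5.9×10⁻²⁰
s = 1.6×10⁻⁵ mol L⁻¹

1.6×10⁻⁵ M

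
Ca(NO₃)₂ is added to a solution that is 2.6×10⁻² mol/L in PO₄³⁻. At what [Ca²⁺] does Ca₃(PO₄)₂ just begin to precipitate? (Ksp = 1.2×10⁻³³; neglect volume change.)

Precipitation begins when Q = Ksp.
Ca₃(PO₄)₂(s) ⇌ 3 Ca²⁺(aq) + 2 PO₄³⁻(aq)
Ksp = [Ca²⁺]^3[PO₄³⁻]^2 = [Ca²⁺]^3(2.6×10⁻²)^2
[Ca²⁺]^3 = 1.2×10⁻³³ / (2.6×10⁻²)^2 = 1.8×10⁻³⁰
[Ca²⁺] = 1.2×10⁻¹⁰ mol/L

1.2×10⁻¹⁰ M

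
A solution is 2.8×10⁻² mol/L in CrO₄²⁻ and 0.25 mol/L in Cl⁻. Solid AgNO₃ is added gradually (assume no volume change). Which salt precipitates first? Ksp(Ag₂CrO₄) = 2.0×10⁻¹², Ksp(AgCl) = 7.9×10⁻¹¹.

AgCl

A salt starts to precipitate once the ion product Q reaches its Ksp.
For Ag₂CrO₄: [Ag⁺] = (Ksp/[CrO₄²⁻])^(1/2) = 8.5×10⁻⁶ mol/L
For AgCl: [Ag⁺] = (Ksp/[Cl⁻]) = 3.2×10⁻¹⁰ mol/L
AgCl requires the lower [Ag⁺], so it precipitates first.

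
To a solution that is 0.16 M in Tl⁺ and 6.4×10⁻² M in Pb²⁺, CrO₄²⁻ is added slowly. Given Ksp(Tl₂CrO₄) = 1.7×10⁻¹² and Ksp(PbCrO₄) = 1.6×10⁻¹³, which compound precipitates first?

PbCrO₄

Each salt precipitates once Q = Ksp for that salt.
For Tl₂CrO₄: [CrO₄²⁻] = (Ksp/[Tl⁺]^2) = 6.6×10⁻¹¹ M
For PbCrO₄: [CrO₄²⁻] = (Ksp/[Pb²⁺]) = 2.5×10⁻¹² M
PbCrO₄ requires the lower [CrO₄²⁻], so it precipitates first.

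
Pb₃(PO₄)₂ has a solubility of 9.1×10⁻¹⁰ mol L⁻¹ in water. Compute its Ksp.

Ksp = 6.7×10⁻⁴⁴

Pb₃(PO₄)₂(s) ⇌ 3 Pb²⁺(aq) + 2 PO₄³⁻(aq)
With molar solubility s: [Pb²⁺] = 3s, [PO₄³⁻] = 2s.
Ksp = [Pb²⁺]^3[PO₄³⁻]^2 = (3s)^3 · (2s)^2 = 108s^5
Ksp = 108 × (9.1×10⁻¹⁰)^5 = 6.7×10⁻⁴⁴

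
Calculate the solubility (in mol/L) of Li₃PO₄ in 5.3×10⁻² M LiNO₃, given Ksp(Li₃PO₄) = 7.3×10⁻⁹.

4.9×10⁻⁵ M

Li₃PO₄(s) ⇌ 3 Li⁺(aq) + PO₄³⁻(aq)
Li⁺ is already present at 5.3×10⁻² M. If s mol/L of Li₃PO₄ dissolves, [PO₄³⁻] = s while [Li⁺] ≈ 5.3×10⁻² M.
Ksp = [Li⁺]^3[PO₄³⁻] = (5.3×10⁻²)^3s
s = 7.3×10⁻⁹ / (5.3×10⁻²)^3 = 4.9×10⁻⁵
s = 4.9×10⁻⁵ M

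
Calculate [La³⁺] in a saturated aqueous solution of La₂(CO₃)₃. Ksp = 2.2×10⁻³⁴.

1.5×10⁻⁷ M

La₂(CO₃)₃(s) ⇌ 2 La³⁺(aq) + 3 CO₃²⁻(aq)
If s mol/L of La₂(CO₃)₃ dissolves, [La³⁺] = 2s and [CO₃²⁻] = 3s.
Ksp = [La³⁺]^2[CO₃²⁻]^3 = (2s)^2 · (3s)^3 = 108s^5 = 2.2×10⁻³⁴
s = 7.3×10⁻⁸ mol/L
[La³⁺] = 2s = 1.5×10⁻⁷ mol/L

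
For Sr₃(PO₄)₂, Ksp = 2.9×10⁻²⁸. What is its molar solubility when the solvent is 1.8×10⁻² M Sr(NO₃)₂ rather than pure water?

Sr₃(PO₄)₂(s) ⇌ 3 Sr²⁺(aq) + 2 PO₄³⁻(aq)
Let s be the solubility of Sr₃(PO₄)₂ here. The common ion gives [Sr²⁺] ≈ 1.8×10⁻² M, and [PO₄³⁻] = 2s.
Ksp = [Sr²⁺]^3[PO₄³⁻]^2 = (1.8×10⁻²)^3(2s)^2
(2s)^2 = 2.9×10⁻²⁸ / (1.8×10⁻²)^3 = 5.0×10⁻²³
s = 3.5×10⁻¹² M

3.5×10⁻¹² M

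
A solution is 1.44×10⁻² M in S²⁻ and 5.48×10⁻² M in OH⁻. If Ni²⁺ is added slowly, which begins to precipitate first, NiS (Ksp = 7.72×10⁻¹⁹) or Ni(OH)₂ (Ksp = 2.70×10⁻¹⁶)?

NiS

Each salt precipitates once Q = Ksp for that salt.
For NiS: [Ni²⁺] = (Ksp/[S²⁻]) = 5.36×10⁻¹⁷ M
For Ni(OH)₂: [Ni²⁺] = (Ksp/[OH⁻]^2) = 8.99×10⁻¹⁴ M
NiS requires the lower [Ni²⁺], so it precipitates first.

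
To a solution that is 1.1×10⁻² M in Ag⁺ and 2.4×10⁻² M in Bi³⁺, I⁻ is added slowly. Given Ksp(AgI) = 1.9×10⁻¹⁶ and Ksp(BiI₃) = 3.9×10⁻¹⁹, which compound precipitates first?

AgI

Precipitation begins when Q = Ksp.
For AgI: [I⁻] = (Ksp/[Ag⁺]) = 1.7×10⁻¹⁴ M
For BiI₃: [I⁻] = (Ksp/[Bi³⁺])^(1/3) = 2.5×10⁻⁶ M
Since AgI needs less I⁻ to reach saturation, it precipitates first.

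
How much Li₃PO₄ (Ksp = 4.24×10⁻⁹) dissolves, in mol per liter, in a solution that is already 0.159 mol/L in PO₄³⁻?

9.96×10⁻⁴ M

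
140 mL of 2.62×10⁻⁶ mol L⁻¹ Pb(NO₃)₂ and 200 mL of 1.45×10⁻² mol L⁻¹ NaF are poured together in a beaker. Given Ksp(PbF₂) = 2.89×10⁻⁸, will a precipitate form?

No

Total volume after mixing = 140 + 200 = 340 mL.
[Pb²⁺] = (2.62×10⁻⁶)(140)/340 = 1.08×10⁻⁶ mol L⁻¹
[F⁻] = (1.45×10⁻²)(200)/340 = 8.53×10⁻³ mol L⁻¹
Q = [Pb²⁺][F⁻]^2 = 7.85×10⁻¹¹
Since Q (7.85×10⁻¹¹) is less than Ksp (2.89×10⁻⁸), no PbF₂ precipitates.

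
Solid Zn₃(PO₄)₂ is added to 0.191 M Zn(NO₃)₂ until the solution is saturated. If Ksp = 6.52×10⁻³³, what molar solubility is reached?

Zn₃(PO₄)₂(s) ⇌ 3 Zn²⁺(aq) + 2 PO₄³⁻(aq)
Let s be the solubility of Zn₃(PO₄)₂ here. The common ion gives [Zn²⁺] ≈ 0.191 M, and [PO₄³⁻] = 2s.
Ksp = [Zn²⁺]^3[PO₄³⁻]^2 = (0.191)^3(2s)^2
(2s)^2 = 6.52×10⁻³³ / (0.191)^3 = 9.36×10⁻³¹
s = 4.84×10⁻¹⁶ M

4.84×10⁻¹⁶ M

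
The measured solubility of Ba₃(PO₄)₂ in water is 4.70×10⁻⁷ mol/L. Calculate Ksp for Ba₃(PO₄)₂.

Ksp = 2.48×10⁻³⁰

Ba₃(PO₄)₂(s) ⇌ 3 Ba²⁺(aq) + 2 PO₄³⁻(aq)
Let s be the molar solubility. Then [Ba²⁺] = 3s and [PO₄³⁻] = 2s.
Ksp = [Ba²⁺]^3[PO₄³⁻]^2 = (3s)^3 · (2s)^2 = 108s^5
Ksp = 108 × (4.70×10⁻⁷)^5 = 2.48×10⁻³⁰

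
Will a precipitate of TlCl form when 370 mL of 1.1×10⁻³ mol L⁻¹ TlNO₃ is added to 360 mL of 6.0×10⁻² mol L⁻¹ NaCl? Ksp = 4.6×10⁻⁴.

No

Total volume after mixing = 370 + 360 = 730 mL.
[Tl⁺] = (1.1×10⁻³)(370)/730 = 5.6×10⁻⁴ mol L⁻¹
[Cl⁻] = (6.0×10⁻²)(360)/730 = 3.0×10⁻² mol L⁻¹
Q = [Tl⁺][Cl⁻] = 1.6×10⁻⁵
Q = 1.6×10⁻⁵ < Ksp = 4.6×10⁻⁴, so the solution is unsaturated and no precipitate forms.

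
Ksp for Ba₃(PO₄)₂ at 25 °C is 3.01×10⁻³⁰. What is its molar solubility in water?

4.89×10⁻⁷ M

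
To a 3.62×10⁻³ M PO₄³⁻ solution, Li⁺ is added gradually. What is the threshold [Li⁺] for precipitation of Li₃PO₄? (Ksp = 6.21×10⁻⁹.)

1.20×10⁻² M

The threshold for precipitation is Q = Ksp.
Li₃PO₄(s) ⇌ 3 Li⁺(aq) + PO₄³⁻(aq)
Ksp = [Li⁺]^3[PO₄³⁻] = [Li⁺]^3(3.62×10⁻³)
[Li⁺]^3 = 6.21×10⁻⁹ / (3.62×10⁻³) = 1.72×10⁻⁶
[Li⁺] = 1.20×10⁻² M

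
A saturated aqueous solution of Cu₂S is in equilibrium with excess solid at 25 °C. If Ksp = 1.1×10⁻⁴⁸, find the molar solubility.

6.5×10⁻¹⁷ M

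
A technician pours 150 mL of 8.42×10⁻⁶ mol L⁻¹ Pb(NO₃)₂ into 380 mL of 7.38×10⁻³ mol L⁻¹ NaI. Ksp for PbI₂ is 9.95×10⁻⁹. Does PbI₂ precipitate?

No

The combined volume is 530 mL.
[Pb²⁺] = (8.42×10⁻⁶)(150)/530 = 2.38×10⁻⁶ mol L⁻¹
[I⁻] = (7.38×10⁻³)(380)/530 = 5.29×10⁻³ mol L⁻¹
Q = [Pb²⁺][I⁻]^2 = 6.67×10⁻¹¹
Q = 6.67×10⁻¹¹ < Ksp = 9.95×10⁻⁹, so the solution is unsaturated and no precipitate forms.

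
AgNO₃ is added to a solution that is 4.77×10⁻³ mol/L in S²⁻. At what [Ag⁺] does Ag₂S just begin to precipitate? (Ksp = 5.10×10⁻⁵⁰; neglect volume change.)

3.27×10⁻²⁴ M

Precipitation of each salt begins when its ion product equals Ksp.
Ag₂S(s) ⇌ 2 Ag⁺(aq) + S²⁻(aq)
Ksp = [Ag⁺]^2[S²⁻] = [Ag⁺]^2(4.77×10⁻³)
[Ag⁺]^2 = 5.10×10⁻⁵⁰ / (4.77×10⁻³) = 1.07×10⁻⁴⁷
[Ag⁺] = 3.27×10⁻²⁴ mol/L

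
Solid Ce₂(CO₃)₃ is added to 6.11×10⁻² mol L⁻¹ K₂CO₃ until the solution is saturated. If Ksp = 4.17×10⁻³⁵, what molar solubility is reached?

2.14×10⁻¹⁶ M

Ce₂(CO₃)₃(s) ⇌ 2 Ce³⁺(aq) + 3 CO₃²⁻(aq)
With CO₃²⁻ already at 6.11×10⁻² mol L⁻¹ and s small, take [CO₃²⁻] ≈ 6.11×10⁻² mol L⁻¹ and [Ce³⁺] = 2s.
Ksp = [Ce³⁺]^2[CO₃²⁻]^3 = (2s)^2(6.11×10⁻²)^3
(2s)^2 = 4.17×10⁻³⁵ / (6.11×10⁻²)^3 = 1.83×10⁻³¹
s = 2.14×10⁻¹⁶ mol L⁻¹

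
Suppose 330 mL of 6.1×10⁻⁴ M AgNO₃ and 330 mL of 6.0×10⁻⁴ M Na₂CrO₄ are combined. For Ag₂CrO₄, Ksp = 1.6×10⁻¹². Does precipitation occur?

Yes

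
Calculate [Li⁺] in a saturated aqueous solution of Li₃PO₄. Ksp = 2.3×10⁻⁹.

Li₃PO₄(s) ⇌ 3 Li⁺(aq) + PO₄³⁻(aq)
For each mole of Li₃PO₄ that dissolves per liter, [Li⁺] = 3s and [PO₄³⁻] = s; let s denote this solubility.
Ksp = [Li⁺]^3[PO₄³⁻] = (3s)^3 · s = 27s^4 = 2.3×10⁻⁹
s = 3.0×10⁻³ M
[Li⁺] = 3s = 9.1×10⁻³ M

9.1×10⁻³ M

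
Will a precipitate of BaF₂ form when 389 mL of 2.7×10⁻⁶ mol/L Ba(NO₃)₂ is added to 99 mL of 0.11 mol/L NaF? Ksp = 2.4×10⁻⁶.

No

After mixing, V = 389 mL + 99 mL = 488 mL.
[Ba²⁺] = (2.7×10⁻⁶)(389)/488 = 2.2×10⁻⁶ mol/L
[F⁻] = (0.11)(99)/488 = 2.2×10⁻² mol/L
Q = [Ba²⁺][F⁻]^2 = 1.1×10⁻⁹
Q = 1.1×10⁻⁹ < Ksp = 2.4×10⁻⁶, so the solution is unsaturated and no precipitate forms.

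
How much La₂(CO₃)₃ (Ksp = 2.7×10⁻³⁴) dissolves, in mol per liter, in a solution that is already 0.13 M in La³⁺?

8.4×10⁻¹² M

La₂(CO₃)₃(s) ⇌ 2 La³⁺(aq) + 3 CO₃²⁻(aq)
The solution already contains La³⁺ at 0.13 M. Let s be the molar solubility of La₂(CO₃)₃.
[La³⁺] ≈ 0.13 M (common ion dominates); [CO₃²⁻] = 3s.
Ksp = [La³⁺]^2[CO₃²⁻]^3 = (0.13)^2(3s)^3
(3s)^3 = 2.7×10⁻³⁴ / (0.13)^2 = 1.6×10⁻³²
s = 8.4×10⁻¹² M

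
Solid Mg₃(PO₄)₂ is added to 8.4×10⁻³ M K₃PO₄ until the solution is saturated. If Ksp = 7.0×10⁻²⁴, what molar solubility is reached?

1.5×10⁻⁷ M

Mg₃(PO₄)₂(s) ⇌ 3 Mg²⁺(aq) + 2 PO₄³⁻(aq)
PO₄³⁻ is already present at 8.4×10⁻³ M. If s mol/L of Mg₃(PO₄)₂ dissolves, [Mg²⁺] = 3s while [PO₄³⁻] ≈ 8.4×10⁻³ M.
Ksp = [Mg²⁺]^3[PO₄³⁻]^2 = (3s)^3(8.4×10⁻³)^2
(3s)^3 = 7.0×10⁻²⁴ / (8.4×10⁻³)^2 = 9.9×10⁻²⁰
s = 1.5×10⁻⁷ M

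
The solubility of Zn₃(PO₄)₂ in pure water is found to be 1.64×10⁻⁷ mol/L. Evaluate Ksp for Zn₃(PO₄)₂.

Zn₃(PO₄)₂(s) ⇌ 3 Zn²⁺(aq) + 2 PO₄³⁻(aq)
If s mol/L of Zn₃(PO₄)₂ dissolves, [Zn²⁺] = 3s and [PO₄³⁻] = 2s.
Ksp = [Zn²⁺]^3[PO₄³⁻]^2 = (3s)^3 · (2s)^2 = 108s^5
Ksp = 108 × (1.64×10⁻⁷)^5 = 1.28×10⁻³²

Ksp = 1.28×10⁻³²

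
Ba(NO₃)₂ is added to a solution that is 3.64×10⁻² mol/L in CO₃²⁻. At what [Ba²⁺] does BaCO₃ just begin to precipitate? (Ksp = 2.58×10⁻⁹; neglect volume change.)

7.09×10⁻⁸ M

A salt starts to precipitate once the ion product Q reaches its Ksp.
BaCO₃(s) ⇌ Ba²⁺(aq) + CO₃²⁻(aq)
Ksp = [Ba²⁺][CO₃²⁻] = [Ba²⁺](3.64×10⁻²)
[Ba²⁺] = 2.58×10⁻⁹ / (3.64×10⁻²) = 7.09×10⁻⁸
[Ba²⁺] = 7.09×10⁻⁸ mol/L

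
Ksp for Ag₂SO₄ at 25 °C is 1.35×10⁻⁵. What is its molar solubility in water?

1.50×10⁻² M

Ag₂SO₄(s) ⇌ 2 Ag⁺(aq) + SO₄²⁻(aq)
Call the molar solubility s, so that [Ag⁺] = 2s and [SO₄²⁻] = s.
Ksp = [Ag⁺]^2[SO₄²⁻] = (2s)^2 · s = 4s^3
4s^3 = 1.35×10⁻⁵  ⇒  s^3 = 3.38×10⁻⁶
s = 1.50×10⁻² M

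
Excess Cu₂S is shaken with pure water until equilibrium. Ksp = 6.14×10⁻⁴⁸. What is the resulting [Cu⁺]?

2.31×10⁻¹⁶ M

Cu₂S(s) ⇌ 2 Cu⁺(aq) + S²⁻(aq)
With molar solubility s: [Cu⁺] = 2s, [S²⁻] = s.
Ksp = [Cu⁺]^2[S²⁻] = (2s)^2 · s = 4s^3 = 6.14×10⁻⁴⁸
s = 1.15×10⁻¹⁶ mol L⁻¹
[Cu⁺] = 2s = 2.31×10⁻¹⁶ mol L⁻¹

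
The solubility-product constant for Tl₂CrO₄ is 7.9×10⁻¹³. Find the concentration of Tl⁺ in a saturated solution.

1.2×10⁻⁴ M

Tl₂CrO₄(s) ⇌ 2 Tl⁺(aq) + CrO₄²⁻(aq)
If s mol/L of Tl₂CrO₄ dissolves, [Tl⁺] = 2s and [CrO₄²⁻] = s.
Ksp = [Tl⁺]^2[CrO₄²⁻] = (2s)^2 · s = 4s^3 = 7.9×10⁻¹³
s = 5.8×10⁻⁵ mol L⁻¹
[Tl⁺] = 2s = 1.2×10⁻⁴ mol L⁻¹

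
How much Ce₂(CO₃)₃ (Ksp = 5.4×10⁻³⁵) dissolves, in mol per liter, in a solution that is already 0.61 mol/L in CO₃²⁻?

7.7×10⁻¹⁸ M

Ce₂(CO₃)₃(s) ⇌ 2 Ce³⁺(aq) + 3 CO₃²⁻(aq)
Let s be the solubility of Ce₂(CO₃)₃ here. The common ion gives [CO₃²⁻] ≈ 0.61 mol/L, and [Ce³⁺] = 2s.
Ksp = [Ce³⁺]^2[CO₃²⁻]^3 = (2s)^2(0.61)^3
(2s)^2 = 5.4×10⁻³⁵ / (0.61)^3 = 2.4×10⁻³⁴
s = 7.7×10⁻¹⁸ mol/L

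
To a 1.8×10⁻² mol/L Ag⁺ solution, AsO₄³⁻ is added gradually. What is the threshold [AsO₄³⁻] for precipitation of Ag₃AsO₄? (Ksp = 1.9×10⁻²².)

Each salt precipitates once Q = Ksp for that salt.
Ag₃AsO₄(s) ⇌ 3 Ag⁺(aq) + AsO₄³⁻(aq)
Ksp = [Ag⁺]^3[AsO₄³⁻] = [AsO₄³⁻](1.8×10⁻²)^3
[AsO₄³⁻] = 1.9×10⁻²² / (1.8×10⁻²)^3 = 3.3×10⁻¹⁷
[AsO₄³⁻] = 3.3×10⁻¹⁷ mol/L

3.3×10⁻¹⁷ M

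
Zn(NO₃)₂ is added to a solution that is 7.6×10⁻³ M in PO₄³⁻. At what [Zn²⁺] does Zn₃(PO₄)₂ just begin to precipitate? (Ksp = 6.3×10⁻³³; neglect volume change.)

Precipitation begins when Q = Ksp.
Zn₃(PO₄)₂(s) ⇌ 3 Zn²⁺(aq) + 2 PO₄³⁻(aq)
Ksp = [Zn²⁺]^3[PO₄³⁻]^2 = [Zn²⁺]^3(7.6×10⁻³)^2
[Zn²⁺]^3 = 6.3×10⁻³³ / (7.6×10⁻³)^2 = 1.1×10⁻²⁸
[Zn²⁺] = 4.8×10⁻¹⁰ M

4.8×10⁻¹⁰ M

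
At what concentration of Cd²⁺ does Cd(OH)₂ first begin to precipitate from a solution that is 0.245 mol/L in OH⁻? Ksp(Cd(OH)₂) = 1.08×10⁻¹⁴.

1.80×10⁻¹³ M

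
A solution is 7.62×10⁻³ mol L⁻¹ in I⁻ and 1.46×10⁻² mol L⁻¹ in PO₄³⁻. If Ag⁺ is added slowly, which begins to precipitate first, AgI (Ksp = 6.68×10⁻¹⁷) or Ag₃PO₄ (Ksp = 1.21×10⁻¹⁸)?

AgI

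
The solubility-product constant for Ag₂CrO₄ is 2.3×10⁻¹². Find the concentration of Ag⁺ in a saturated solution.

Ag₂CrO₄(s) ⇌ 2 Ag⁺(aq) + CrO₄²⁻(aq)
Call the molar solubility s, so that [Ag⁺] = 2s and [CrO₄²⁻] = s.
Ksp = [Ag⁺]^2[CrO₄²⁻] = (2s)^2 · s = 4s^3 = 2.3×10⁻¹²
s = 8.3×10⁻⁵ M
[Ag⁺] = 2s = 1.7×10⁻⁴ M

1.7×10⁻⁴ M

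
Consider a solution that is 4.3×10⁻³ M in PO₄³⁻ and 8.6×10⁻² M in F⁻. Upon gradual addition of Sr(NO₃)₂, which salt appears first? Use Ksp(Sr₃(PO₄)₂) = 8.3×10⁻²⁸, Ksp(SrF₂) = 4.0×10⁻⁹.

Sr₃(PO₄)₂

A salt starts to precipitate once the ion product Q reaches its Ksp.
For Sr₃(PO₄)₂: [Sr²⁺] = (Ksp/[PO₄³⁻]^2)^(1/3) = 3.6×10⁻⁸ M
For SrF₂: [Sr²⁺] = (Ksp/[F⁻]^2) = 5.4×10⁻⁷ M
Since Sr₃(PO₄)₂ needs less Sr²⁺ to reach saturation, it precipitates first.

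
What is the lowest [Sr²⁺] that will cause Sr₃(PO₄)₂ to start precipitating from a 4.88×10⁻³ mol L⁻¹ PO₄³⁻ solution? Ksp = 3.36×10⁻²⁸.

A salt starts to precipitate once the ion product Q reaches its Ksp.
Sr₃(PO₄)₂(s) ⇌ 3 Sr²⁺(aq) + 2 PO₄³⁻(aq)
Ksp = [Sr²⁺]^3[PO₄³⁻]^2 = [Sr²⁺]^3(4.88×10⁻³)^2
[Sr²⁺]^3 = 3.36×10⁻²⁸ / (4.88×10⁻³)^2 = 1.41×10⁻²³
[Sr²⁺] = 2.42×10⁻⁸ mol L⁻¹

2.42×10⁻⁸ M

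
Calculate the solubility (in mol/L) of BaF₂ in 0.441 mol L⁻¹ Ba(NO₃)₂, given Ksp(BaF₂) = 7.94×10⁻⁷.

6.71×10⁻⁴ M

BaF₂(s) ⇌ Ba²⁺(aq) + 2 F⁻(aq)
With Ba²⁺ already at 0.441 mol L⁻¹ and s small, take [Ba²⁺] ≈ 0.441 mol L⁻¹ and [F⁻] = 2s.
Ksp = [Ba²⁺][F⁻]^2 = (0.441)(2s)^2
(2s)^2 = 7.94×10⁻⁷ / (0.441) = 1.80×10⁻⁶
s = 6.71×10⁻⁴ mol L⁻¹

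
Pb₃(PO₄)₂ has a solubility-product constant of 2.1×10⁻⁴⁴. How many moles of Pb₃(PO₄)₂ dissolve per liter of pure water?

Pb₃(PO₄)₂(s) ⇌ 3 Pb²⁺(aq) + 2 PO₄³⁻(aq)
Call the molar solubility s, so that [Pb²⁺] = 3s and [PO₄³⁻] = 2s.
Ksp = [Pb²⁺]^3[PO₄³⁻]^2 = (3s)^3 · (2s)^2 = 108s^5
108s^5 = 2.1×10⁻⁴⁴  ⇒  s^5 = 1.9×10⁻⁴⁶
Taking the 5th root, s = 7.2×10⁻¹⁰ M.

7.2×10⁻¹⁰ M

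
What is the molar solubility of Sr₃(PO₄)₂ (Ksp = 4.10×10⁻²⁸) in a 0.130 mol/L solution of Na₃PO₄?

9.65×10⁻¹⁰ M

Sr₃(PO₄)₂(s) ⇌ 3 Sr²⁺(aq) + 2 PO₄³⁻(aq)
The solution already contains PO₄³⁻ at 0.130 mol/L. Let s be the molar solubility of Sr₃(PO₄)₂.
[PO₄³⁻] ≈ 0.130 mol/L (common ion dominates); [Sr²⁺] = 3s.
Ksp = [Sr²⁺]^3[PO₄³⁻]^2 = (3s)^3(0.130)^2
(3s)^3 = 4.10×10⁻²⁸ / (0.130)^2 = 2.43×10⁻²⁶
s = 9.65×10⁻¹⁰ mol/L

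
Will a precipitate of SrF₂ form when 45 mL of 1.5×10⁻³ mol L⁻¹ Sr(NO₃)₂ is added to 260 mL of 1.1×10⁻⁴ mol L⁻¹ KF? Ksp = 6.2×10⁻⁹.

Total volume after mixing = 45 + 260 = 305 mL.
[Sr²⁺] = (1.5×10⁻³)(45)/305 = 2.2×10⁻⁴ mol L⁻¹
[F⁻] = (1.1×10⁻⁴)(260)/305 = 9.4×10⁻⁵ mol L⁻¹
Q = [Sr²⁺][F⁻]^2 = 1.9×10⁻¹²
Q = 1.9×10⁻¹² < Ksp = 6.2×10⁻⁹, so the solution is unsaturated and no precipitate forms.

No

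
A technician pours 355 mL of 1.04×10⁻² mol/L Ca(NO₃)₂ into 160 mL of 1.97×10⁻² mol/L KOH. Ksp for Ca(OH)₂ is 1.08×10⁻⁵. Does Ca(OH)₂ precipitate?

The combined volume is 515 mL.
[Ca²⁺] = (1.04×10⁻²)(355)/515 = 7.17×10⁻³ mol/L
[OH⁻] = (1.97×10⁻²)(160)/515 = 6.12×10⁻³ mol/L
Q = [Ca²⁺][OH⁻]^2 = 2.69×10⁻⁷
Q < Ksp (2.69×10⁻⁷ vs 1.08×10⁻⁵); the solution remains unsaturated and no precipitate forms.

No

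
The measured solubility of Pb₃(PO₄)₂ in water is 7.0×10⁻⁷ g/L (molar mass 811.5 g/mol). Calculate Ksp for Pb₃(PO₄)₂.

s = (7.0×10⁻⁷ g L⁻¹)/(811.5 g mol⁻¹) = 8.626×10⁻¹⁰ M
Pb₃(PO₄)₂(s) ⇌ 3 Pb²⁺(aq) + 2 PO₄³⁻(aq)
For each mole of Pb₃(PO₄)₂ that dissolves per liter, [Pb²⁺] = 3s and [PO₄³⁻] = 2s; let s denote this solubility.
Ksp = [Pb²⁺]^3[PO₄³⁻]^2 = (3s)^3 · (2s)^2 = 108s^5
Ksp = 108 × (8.626×10⁻¹⁰)^5 = 5.2×10⁻⁴⁴

Ksp = 5.2×10⁻⁴⁴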